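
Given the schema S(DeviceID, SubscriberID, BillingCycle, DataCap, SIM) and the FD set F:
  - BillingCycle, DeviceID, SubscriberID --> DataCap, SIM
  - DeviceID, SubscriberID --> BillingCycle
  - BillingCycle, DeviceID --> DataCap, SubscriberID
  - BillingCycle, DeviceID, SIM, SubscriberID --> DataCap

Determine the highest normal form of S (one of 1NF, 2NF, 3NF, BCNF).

BCNF

Candidate keys: {BillingCycle, DeviceID}, {DeviceID, SubscriberID}. Prime attributes: {BillingCycle, DeviceID, SubscriberID}.
Each dependency's left side is a superkey — BCNF holds.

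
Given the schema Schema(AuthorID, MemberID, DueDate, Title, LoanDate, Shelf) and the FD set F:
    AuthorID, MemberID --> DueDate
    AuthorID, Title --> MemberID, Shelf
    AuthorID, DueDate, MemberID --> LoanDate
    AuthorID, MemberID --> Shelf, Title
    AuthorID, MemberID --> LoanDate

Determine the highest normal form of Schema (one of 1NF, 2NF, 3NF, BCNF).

Candidate keys: {AuthorID, MemberID}, {AuthorID, Title}. Prime attributes: {AuthorID, MemberID, Title}.
Every FD has a superkey on the left, so the relation is in BCNF.

BCNF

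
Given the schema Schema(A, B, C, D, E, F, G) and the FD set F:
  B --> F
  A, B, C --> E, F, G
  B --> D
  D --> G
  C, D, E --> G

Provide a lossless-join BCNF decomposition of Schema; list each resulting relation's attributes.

{A, B, C, E}; {B, D, F}; {D, G}

Candidate key of the original relation: {A, B, C}.
{A, B, C, D, E, F, G}: {B} determines {B, D, F, G} here but is not a superkey — split on B --> D, F, G, giving {B, D, F, G} and {A, B, C, E}.
{B, D, F, G}: {D} determines {D, G} here but is not a superkey — split on D --> G, giving {D, G} and {B, D, F}.
{D, G}: every determinant is a superkey — BCNF.
{B, D, F}: every determinant is a superkey — BCNF.
{A, B, C, E}: every determinant is a superkey — BCNF.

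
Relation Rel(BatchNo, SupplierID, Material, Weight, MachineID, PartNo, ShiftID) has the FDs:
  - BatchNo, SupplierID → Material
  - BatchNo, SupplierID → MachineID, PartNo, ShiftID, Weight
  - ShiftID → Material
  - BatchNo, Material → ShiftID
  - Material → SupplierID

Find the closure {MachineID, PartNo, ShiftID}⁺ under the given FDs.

Start with {MachineID, PartNo, ShiftID}.
ShiftID → Material applies; add {Material} → now {MachineID, Material, PartNo, ShiftID}.
Material → SupplierID applies; add {SupplierID} → now {MachineID, Material, PartNo, ShiftID, SupplierID}.
No further FD applies.

{MachineID, Material, PartNo, ShiftID, SupplierID}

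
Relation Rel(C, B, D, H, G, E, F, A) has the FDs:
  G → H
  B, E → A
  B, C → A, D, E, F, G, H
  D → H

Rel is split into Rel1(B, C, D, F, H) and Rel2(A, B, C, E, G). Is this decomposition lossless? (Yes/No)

Common attributes: {B, C}; their closure is {A, B, C, D, E, F, G, H}.
Rel1 is contained in that closure, so Rel1 ∩ Rel2 → Rel1 holds and the join is lossless.

Yes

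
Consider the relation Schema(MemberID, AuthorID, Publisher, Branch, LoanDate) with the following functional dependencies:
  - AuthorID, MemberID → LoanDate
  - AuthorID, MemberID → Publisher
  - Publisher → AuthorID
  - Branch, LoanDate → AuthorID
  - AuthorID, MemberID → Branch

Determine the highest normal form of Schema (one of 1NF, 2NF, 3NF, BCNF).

Candidate keys: {AuthorID, MemberID}, {Branch, LoanDate, MemberID}, {MemberID, Publisher}. Prime attributes: {AuthorID, Branch, LoanDate, MemberID, Publisher}.
Publisher → AuthorID: {Publisher}⁺ = {AuthorID, Publisher}, which is not all of the attributes, so the left side is not a superkey — BCNF is violated.
Since {AuthorID} ⊆ prime attributes and every other non-superkey FD also has a prime right side, the schema is in 3NF.

3NF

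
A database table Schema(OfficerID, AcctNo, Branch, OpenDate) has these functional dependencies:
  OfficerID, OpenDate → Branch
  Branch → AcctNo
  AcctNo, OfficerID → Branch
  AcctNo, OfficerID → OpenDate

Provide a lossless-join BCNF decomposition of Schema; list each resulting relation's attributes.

{AcctNo, Branch}; {Branch, OfficerID, OpenDate}

Candidate keys of the original relation: {AcctNo, OfficerID}, {Branch, OfficerID}, {OfficerID, OpenDate}.
{AcctNo, Branch, OfficerID, OpenDate}: {Branch} determines {AcctNo, Branch} here but is not a superkey — split on Branch → AcctNo, giving {AcctNo, Branch} and {Branch, OfficerID, OpenDate}.
{AcctNo, Branch} has no BCNF violation.
{Branch, OfficerID, OpenDate} has no BCNF violation.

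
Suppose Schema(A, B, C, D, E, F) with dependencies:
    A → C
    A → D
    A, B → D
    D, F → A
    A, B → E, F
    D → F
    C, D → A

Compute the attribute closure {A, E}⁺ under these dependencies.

Start with {A, E}.
A → C applies; add {C} → now {A, C, E}.
A → D applies; add {D} → now {A, C, D, E}.
D → F applies; add {F} → now {A, C, D, E, F}.
No further FD applies.

{A, C, D, E, F}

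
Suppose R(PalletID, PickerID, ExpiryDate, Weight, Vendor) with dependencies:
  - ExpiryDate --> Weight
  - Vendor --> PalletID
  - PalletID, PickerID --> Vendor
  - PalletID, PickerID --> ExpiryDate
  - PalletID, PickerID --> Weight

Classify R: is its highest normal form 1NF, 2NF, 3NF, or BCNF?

Candidate keys: {PalletID, PickerID}, {PickerID, Vendor}. Prime attributes: {PalletID, PickerID, Vendor}.
ExpiryDate --> Weight: {ExpiryDate}⁺ = {ExpiryDate, Weight}, which is not all of the attributes, so the left side is not a superkey — BCNF is violated.
Because {Weight} is non-prime and the left side of ExpiryDate --> Weight is not a superkey, the relation is not in 3NF.
No non-prime attribute depends on a proper subset of any candidate key, so 2NF holds.

2NF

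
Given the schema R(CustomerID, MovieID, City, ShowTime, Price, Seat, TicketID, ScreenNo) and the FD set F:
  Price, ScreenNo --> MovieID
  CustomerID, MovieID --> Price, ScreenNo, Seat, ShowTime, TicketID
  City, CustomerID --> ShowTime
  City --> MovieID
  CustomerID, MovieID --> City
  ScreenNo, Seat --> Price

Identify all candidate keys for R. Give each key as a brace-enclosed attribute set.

{CustomerID} never appears on the right of any FD, so every key must include it.
{City, CustomerID} is a candidate key since {City, CustomerID}⁺ = {City, CustomerID, MovieID, Price, ScreenNo, Seat, ShowTime, TicketID} covers every attribute.
{CustomerID, MovieID} is a candidate key since {CustomerID, MovieID}⁺ = {City, CustomerID, MovieID, Price, ScreenNo, Seat, ShowTime, TicketID} covers every attribute.
{CustomerID, Price, ScreenNo} is a candidate key since {CustomerID, Price, ScreenNo}⁺ = {City, CustomerID, MovieID, Price, ScreenNo, Seat, ShowTime, TicketID} covers every attribute.
{CustomerID, ScreenNo, Seat} is a candidate key since {CustomerID, ScreenNo, Seat}⁺ = {City, CustomerID, MovieID, Price, ScreenNo, Seat, ShowTime, TicketID} covers every attribute.
Any other superkey properly contains one of these, so there are no further candidate keys.

{City, CustomerID}, {CustomerID, MovieID}, {CustomerID, Price, ScreenNo}, {CustomerID, ScreenNo, Seat}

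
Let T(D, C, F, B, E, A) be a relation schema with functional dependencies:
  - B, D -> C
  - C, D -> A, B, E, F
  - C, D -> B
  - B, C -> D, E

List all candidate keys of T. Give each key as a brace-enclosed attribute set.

Closure of {B, C} is {A, B, C, D, E, F}, the whole schema; {B, C} is a candidate key.
Closure of {B, D} is {A, B, C, D, E, F}, the whole schema; {B, D} is a candidate key.
Closure of {C, D} is {A, B, C, D, E, F}, the whole schema; {C, D} is a candidate key.
No proper subset of any of these is a key, and no other minimal superkey exists.

{B, C}, {B, D}, {C, D}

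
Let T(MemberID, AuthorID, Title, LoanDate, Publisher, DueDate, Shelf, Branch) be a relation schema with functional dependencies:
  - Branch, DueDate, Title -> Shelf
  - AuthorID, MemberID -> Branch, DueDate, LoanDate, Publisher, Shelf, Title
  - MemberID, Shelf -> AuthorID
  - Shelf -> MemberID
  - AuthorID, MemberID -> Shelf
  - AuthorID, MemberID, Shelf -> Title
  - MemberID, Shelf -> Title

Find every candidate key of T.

{AuthorID, MemberID}, {Branch, DueDate, Title}, {Shelf}

Closure of {Shelf} is {AuthorID, Branch, DueDate, LoanDate, MemberID, Publisher, Shelf, Title}, the whole schema; {Shelf} is a candidate key.
Closure of {AuthorID, MemberID} is {AuthorID, Branch, DueDate, LoanDate, MemberID, Publisher, Shelf, Title}, the whole schema; {AuthorID, MemberID} is a candidate key.
Closure of {Branch, DueDate, Title} is {AuthorID, Branch, DueDate, LoanDate, MemberID, Publisher, Shelf, Title}, the whole schema; {Branch, DueDate, Title} is a candidate key.
These are minimal and exhaustive — every other superkey contains one of them.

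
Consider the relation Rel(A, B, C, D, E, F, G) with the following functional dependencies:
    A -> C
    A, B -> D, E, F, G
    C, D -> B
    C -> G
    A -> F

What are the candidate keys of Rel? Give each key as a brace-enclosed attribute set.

{A} never appears on the right of any FD, so every key must include it.
Closure of {A, B} is {A, B, C, D, E, F, G}, the whole schema; {A, B} is a candidate key.
Closure of {A, D} is {A, B, C, D, E, F, G}, the whole schema; {A, D} is a candidate key.
These are minimal and exhaustive — every other superkey contains one of them.

{A, B}, {A, D}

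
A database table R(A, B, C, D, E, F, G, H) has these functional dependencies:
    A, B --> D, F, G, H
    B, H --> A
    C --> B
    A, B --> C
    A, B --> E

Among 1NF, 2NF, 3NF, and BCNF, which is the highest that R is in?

Candidate keys: {A, B}, {A, C}, {B, H}, {C, H}. Prime attributes: {A, B, C, H}.
C --> B breaks BCNF: {C}⁺ = {B, C}, so {C} is not a superkey.
Since {B} ⊆ prime attributes and every other non-superkey FD also has a prime right side, the schema is in 3NF.

3NF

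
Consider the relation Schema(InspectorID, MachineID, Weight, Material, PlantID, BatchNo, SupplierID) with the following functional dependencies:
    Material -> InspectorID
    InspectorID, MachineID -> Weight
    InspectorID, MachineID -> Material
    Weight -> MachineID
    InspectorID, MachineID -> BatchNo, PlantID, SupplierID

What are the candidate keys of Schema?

{InspectorID, MachineID}⁺ = {BatchNo, InspectorID, MachineID, Material, PlantID, SupplierID, Weight}, which is every attribute, so {InspectorID, MachineID} is a candidate key.
{InspectorID, Weight}⁺ = {BatchNo, InspectorID, MachineID, Material, PlantID, SupplierID, Weight}, which is every attribute, so {InspectorID, Weight} is a candidate key.
{MachineID, Material}⁺ = {BatchNo, InspectorID, MachineID, Material, PlantID, SupplierID, Weight}, which is every attribute, so {MachineID, Material} is a candidate key.
{Material, Weight}⁺ = {BatchNo, InspectorID, MachineID, Material, PlantID, SupplierID, Weight}, which is every attribute, so {Material, Weight} is a candidate key.
These are minimal and exhaustive — every other superkey contains one of them.

{InspectorID, MachineID}, {InspectorID, Weight}, {MachineID, Material}, {Material, Weight}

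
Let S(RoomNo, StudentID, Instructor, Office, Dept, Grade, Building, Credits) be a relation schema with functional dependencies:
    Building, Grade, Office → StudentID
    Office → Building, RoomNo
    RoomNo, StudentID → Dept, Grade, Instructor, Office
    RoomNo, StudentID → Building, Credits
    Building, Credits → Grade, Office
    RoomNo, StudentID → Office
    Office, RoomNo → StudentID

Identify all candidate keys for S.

{Office}⁺ = {Building, Credits, Dept, Grade, Instructor, Office, RoomNo, StudentID} — all of the relation — so {Office} is a candidate key.
{Building, Credits}⁺ = {Building, Credits, Dept, Grade, Instructor, Office, RoomNo, StudentID} — all of the relation — so {Building, Credits} is a candidate key.
{RoomNo, StudentID}⁺ = {Building, Credits, Dept, Grade, Instructor, Office, RoomNo, StudentID} — all of the relation — so {RoomNo, StudentID} is a candidate key.
Any other superkey properly contains one of these, so there are no further candidate keys.

{Building, Credits}, {Office}, {RoomNo, StudentID}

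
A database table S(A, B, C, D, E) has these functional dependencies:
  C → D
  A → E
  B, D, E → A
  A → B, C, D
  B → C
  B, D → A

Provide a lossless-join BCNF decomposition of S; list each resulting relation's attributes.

Candidate keys of the original relation: {A}, {B}.
Within {A, B, C, D, E}: {C}⁺ ∩ {A, B, C, D, E} = {C, D}, not the whole set, so C → D violates BCNF; decompose into {C, D} and {A, B, C, E}.
{C, D}: every determinant is a superkey — BCNF.
{A, B, C, E}: every determinant is a superkey — BCNF.

{A, B, C, E}; {C, D}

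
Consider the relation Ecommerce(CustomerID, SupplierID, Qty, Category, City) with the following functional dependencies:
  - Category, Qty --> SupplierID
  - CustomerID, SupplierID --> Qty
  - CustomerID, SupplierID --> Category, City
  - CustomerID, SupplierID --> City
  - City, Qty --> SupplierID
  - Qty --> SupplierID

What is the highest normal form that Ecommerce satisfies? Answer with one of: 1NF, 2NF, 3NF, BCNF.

3NF

Candidate keys: {CustomerID, Qty}, {CustomerID, SupplierID}. Prime attributes: {CustomerID, Qty, SupplierID}.
For Category, Qty --> SupplierID we have {Category, Qty}⁺ = {Category, Qty, SupplierID}; {Category, Qty} is not a superkey, so BCNF fails.
But every attribute on its right side ({SupplierID}) is prime, and the same holds for every other non-superkey FD, so 3NF still holds.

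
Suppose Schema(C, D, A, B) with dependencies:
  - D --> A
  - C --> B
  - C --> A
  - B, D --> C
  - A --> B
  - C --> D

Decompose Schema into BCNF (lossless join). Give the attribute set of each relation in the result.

Candidate keys of the original relation: {C}, {D}.
{A, B, C, D}: {A} determines {A, B} here but is not a superkey — split on A --> B, giving {A, B} and {A, C, D}.
{A, B} is in BCNF.
{A, C, D} is in BCNF.

{A, B}; {A, C, D}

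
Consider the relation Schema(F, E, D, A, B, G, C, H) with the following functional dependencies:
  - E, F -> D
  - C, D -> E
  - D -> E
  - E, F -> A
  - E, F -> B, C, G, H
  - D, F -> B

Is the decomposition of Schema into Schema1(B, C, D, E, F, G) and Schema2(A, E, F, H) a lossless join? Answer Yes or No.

The shared attributes are {E, F} and {E, F}⁺ = {A, B, C, D, E, F, G, H}.
Since Schema1 ⊆ {A, B, C, D, E, F, G, H}, the intersection is a superkey of Schema1; the decomposition is lossless.

Yes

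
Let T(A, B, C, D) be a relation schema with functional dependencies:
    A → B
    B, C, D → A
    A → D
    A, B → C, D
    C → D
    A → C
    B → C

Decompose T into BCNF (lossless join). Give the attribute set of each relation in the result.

{A, B, C}; {C, D}

Candidate keys of the original relation: {A}, {B}.
In {A, B, C, D}, {C} is not a superkey ({C}⁺ restricted to this set is {C, D}), so split on C → D into {C, D} and {A, B, C}.
{C, D}: every determinant is a superkey — BCNF.
{A, B, C}: every determinant is a superkey — BCNF.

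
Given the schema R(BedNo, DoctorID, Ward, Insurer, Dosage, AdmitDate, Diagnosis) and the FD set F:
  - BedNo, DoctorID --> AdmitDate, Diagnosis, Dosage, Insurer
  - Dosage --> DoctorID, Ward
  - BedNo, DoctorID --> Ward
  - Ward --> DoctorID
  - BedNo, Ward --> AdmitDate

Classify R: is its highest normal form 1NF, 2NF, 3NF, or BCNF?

3NF

Candidate keys: {BedNo, DoctorID}, {BedNo, Dosage}, {BedNo, Ward}. Prime attributes: {BedNo, DoctorID, Dosage, Ward}.
Dosage --> DoctorID, Ward breaks BCNF: {Dosage}⁺ = {DoctorID, Dosage, Ward}, so {Dosage} is not a superkey.
Since {DoctorID, Ward} ⊆ prime attributes and every other non-superkey FD also has a prime right side, the schema is in 3NF.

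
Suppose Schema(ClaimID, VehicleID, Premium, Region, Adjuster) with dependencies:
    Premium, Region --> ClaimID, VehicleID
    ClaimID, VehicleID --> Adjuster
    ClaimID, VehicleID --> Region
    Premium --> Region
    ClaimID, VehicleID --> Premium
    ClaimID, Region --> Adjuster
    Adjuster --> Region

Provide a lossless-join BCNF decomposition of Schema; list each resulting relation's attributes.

{Adjuster, ClaimID}; {Adjuster, Region}; {ClaimID, Premium, Region, VehicleID}

Candidate keys of the original relation: {ClaimID, VehicleID}, {Premium}.
{Adjuster, ClaimID, Premium, Region, VehicleID}: {ClaimID, Region} determines {Adjuster, ClaimID, Region} here but is not a superkey — split on ClaimID, Region --> Adjuster, giving {Adjuster, ClaimID, Region} and {ClaimID, Premium, Region, VehicleID}.
{Adjuster, ClaimID, Region}: {Adjuster} determines {Adjuster, Region} here but is not a superkey — split on Adjuster --> Region, giving {Adjuster, Region} and {Adjuster, ClaimID}.
{Adjuster, Region} has no BCNF violation.
{Adjuster, ClaimID} has no BCNF violation.
{ClaimID, Premium, Region, VehicleID} has no BCNF violation.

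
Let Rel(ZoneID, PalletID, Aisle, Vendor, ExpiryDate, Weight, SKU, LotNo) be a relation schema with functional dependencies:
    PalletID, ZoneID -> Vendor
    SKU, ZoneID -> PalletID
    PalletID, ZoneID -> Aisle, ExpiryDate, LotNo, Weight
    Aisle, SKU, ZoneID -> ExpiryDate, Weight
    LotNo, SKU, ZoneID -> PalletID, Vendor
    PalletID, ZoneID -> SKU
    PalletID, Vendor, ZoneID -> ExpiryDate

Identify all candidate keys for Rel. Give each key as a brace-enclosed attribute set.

{PalletID, ZoneID}, {SKU, ZoneID}

Attributes never on any right-hand side: {ZoneID} — every candidate key must contain it.
Closure of {PalletID, ZoneID} is {Aisle, ExpiryDate, LotNo, PalletID, SKU, Vendor, Weight, ZoneID}, the whole schema; {PalletID, ZoneID} is a candidate key.
Closure of {SKU, ZoneID} is {Aisle, ExpiryDate, LotNo, PalletID, SKU, Vendor, Weight, ZoneID}, the whole schema; {SKU, ZoneID} is a candidate key.
No proper subset of any of these is a key, and no other minimal superkey exists.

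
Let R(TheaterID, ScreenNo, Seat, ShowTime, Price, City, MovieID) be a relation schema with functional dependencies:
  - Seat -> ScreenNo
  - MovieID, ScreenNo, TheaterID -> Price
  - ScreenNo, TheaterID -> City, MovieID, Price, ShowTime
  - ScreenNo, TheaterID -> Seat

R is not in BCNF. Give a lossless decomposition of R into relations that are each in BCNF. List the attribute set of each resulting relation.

Candidate keys of the original relation: {ScreenNo, TheaterID}, {Seat, TheaterID}.
{City, MovieID, Price, ScreenNo, Seat, ShowTime, TheaterID}: {Seat} determines {ScreenNo, Seat} here but is not a superkey — split on Seat -> ScreenNo, giving {ScreenNo, Seat} and {City, MovieID, Price, Seat, ShowTime, TheaterID}.
{ScreenNo, Seat} has no BCNF violation.
{City, MovieID, Price, Seat, ShowTime, TheaterID} has no BCNF violation.

{City, MovieID, Price, Seat, ShowTime, TheaterID}; {ScreenNo, Seat}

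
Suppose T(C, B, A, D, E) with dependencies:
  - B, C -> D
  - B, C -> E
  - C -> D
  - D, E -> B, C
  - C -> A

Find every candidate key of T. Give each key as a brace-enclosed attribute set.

Closure of {B, C} is {A, B, C, D, E}, the whole schema; {B, C} is a candidate key.
Closure of {C, E} is {A, B, C, D, E}, the whole schema; {C, E} is a candidate key.
Closure of {D, E} is {A, B, C, D, E}, the whole schema; {D, E} is a candidate key.
These are minimal and exhaustive — every other superkey contains one of them.

{B, C}, {C, E}, {D, E}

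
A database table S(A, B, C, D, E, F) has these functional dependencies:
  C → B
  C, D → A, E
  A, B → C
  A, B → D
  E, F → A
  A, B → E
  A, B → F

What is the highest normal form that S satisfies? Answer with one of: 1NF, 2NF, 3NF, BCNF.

Candidate keys: {A, B}, {A, C}, {B, E, F}, {C, D}, {C, E, F}. Prime attributes: {A, B, C, D, E, F}.
C → B breaks BCNF: {C}⁺ = {B, C}, so {C} is not a superkey.
But every attribute on its right side ({B}) is prime, and the same holds for every other non-superkey FD, so 3NF still holds.

3NF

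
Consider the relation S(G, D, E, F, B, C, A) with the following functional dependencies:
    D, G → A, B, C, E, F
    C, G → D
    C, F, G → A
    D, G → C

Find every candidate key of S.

{C, G}, {D, G}

No FD produces {G}, so it must be in every candidate key.
Closure of {C, G} is {A, B, C, D, E, F, G}, the whole schema; {C, G} is a candidate key.
Closure of {D, G} is {A, B, C, D, E, F, G}, the whole schema; {D, G} is a candidate key.
Any other superkey properly contains one of these, so there are no further candidate keys.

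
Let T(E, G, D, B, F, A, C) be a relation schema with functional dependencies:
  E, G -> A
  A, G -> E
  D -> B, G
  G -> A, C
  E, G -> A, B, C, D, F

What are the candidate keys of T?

{D}, {G}

{D}⁺ = {A, B, C, D, E, F, G}, which is every attribute, so {D} is a candidate key.
{G}⁺ = {A, B, C, D, E, F, G}, which is every attribute, so {G} is a candidate key.
These are minimal and exhaustive — every other superkey contains one of them.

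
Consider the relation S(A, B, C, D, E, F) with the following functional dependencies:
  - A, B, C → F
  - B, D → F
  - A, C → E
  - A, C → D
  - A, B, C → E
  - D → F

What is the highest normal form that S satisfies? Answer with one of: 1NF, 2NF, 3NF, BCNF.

1NF

Candidate key: {A, B, C}. Prime attributes: {A, B, C}.
For B, D → F we have {B, D}⁺ = {B, D, F}; {B, D} is not a superkey, so BCNF fails.
Because {F} is non-prime and the left side of B, D → F is not a superkey, the relation is not in 3NF.
Since {A, C} ⊂ {A, B, C} and {A, C}⁺ ⊇ {D, E, F} with {D, E, F} non-prime, there is a partial dependency; 2NF fails.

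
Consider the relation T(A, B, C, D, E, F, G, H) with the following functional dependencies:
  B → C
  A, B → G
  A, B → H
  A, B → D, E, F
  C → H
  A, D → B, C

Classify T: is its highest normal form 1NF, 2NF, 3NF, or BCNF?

1NF

Candidate keys: {A, B}, {A, D}. Prime attributes: {A, B, D}.
For B → C we have {B}⁺ = {B, C, H}; {B} is not a superkey, so BCNF fails.
Because {C} is non-prime and the left side of B → C is not a superkey, the relation is not in 3NF.
The proper key subset {B} of {A, B} determines non-prime {C, H}, so the relation is not even in 2NF.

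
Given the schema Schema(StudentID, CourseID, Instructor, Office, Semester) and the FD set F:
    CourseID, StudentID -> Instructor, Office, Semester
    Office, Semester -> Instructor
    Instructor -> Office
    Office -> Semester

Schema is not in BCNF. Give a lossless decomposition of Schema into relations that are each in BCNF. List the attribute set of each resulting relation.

{CourseID, Office, StudentID}; {Instructor, Office, Semester}

Candidate key of the original relation: {CourseID, StudentID}.
In {CourseID, Instructor, Office, Semester, StudentID}, {Office, Semester} is not a superkey ({Office, Semester}⁺ restricted to this set is {Instructor, Office, Semester}), so split on Office, Semester -> Instructor into {Instructor, Office, Semester} and {CourseID, Office, Semester, StudentID}.
{Instructor, Office, Semester} is in BCNF.
In {CourseID, Office, Semester, StudentID}, {Office} is not a superkey ({Office}⁺ restricted to this set is {Office, Semester}), so split on Office -> Semester into {Office, Semester} and {CourseID, Office, StudentID}.
{Office, Semester} is in BCNF.
{CourseID, Office, StudentID} is in BCNF.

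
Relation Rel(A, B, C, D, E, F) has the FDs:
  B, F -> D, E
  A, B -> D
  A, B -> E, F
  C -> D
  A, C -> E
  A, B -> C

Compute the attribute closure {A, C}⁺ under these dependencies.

{A, C, D, E}

Start with {A, C}.
C -> D applies; add {D} → now {A, C, D}.
A, C -> E applies; add {E} → now {A, C, D, E}.
No further FD applies.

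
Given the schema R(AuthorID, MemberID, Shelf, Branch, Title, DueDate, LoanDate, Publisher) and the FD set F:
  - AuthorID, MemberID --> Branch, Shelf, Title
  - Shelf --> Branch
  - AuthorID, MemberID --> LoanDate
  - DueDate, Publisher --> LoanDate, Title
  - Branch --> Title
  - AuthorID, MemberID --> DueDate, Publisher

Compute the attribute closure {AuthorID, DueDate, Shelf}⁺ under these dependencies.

{AuthorID, Branch, DueDate, Shelf, Title}

Start with {AuthorID, DueDate, Shelf}.
Shelf --> Branch applies; add {Branch} → now {AuthorID, Branch, DueDate, Shelf}.
Branch --> Title applies; add {Title} → now {AuthorID, Branch, DueDate, Shelf, Title}.
No further FD applies.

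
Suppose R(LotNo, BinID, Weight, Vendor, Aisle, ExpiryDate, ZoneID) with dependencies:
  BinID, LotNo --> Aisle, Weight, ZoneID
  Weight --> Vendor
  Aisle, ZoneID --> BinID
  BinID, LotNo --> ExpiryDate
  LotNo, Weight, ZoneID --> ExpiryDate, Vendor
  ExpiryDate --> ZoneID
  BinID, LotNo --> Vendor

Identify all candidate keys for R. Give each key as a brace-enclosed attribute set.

Attributes never on any right-hand side: {LotNo} — every candidate key must contain it.
{BinID, LotNo} is a candidate key since {BinID, LotNo}⁺ = {Aisle, BinID, ExpiryDate, LotNo, Vendor, Weight, ZoneID} covers every attribute.
{Aisle, ExpiryDate, LotNo} is a candidate key since {Aisle, ExpiryDate, LotNo}⁺ = {Aisle, BinID, ExpiryDate, LotNo, Vendor, Weight, ZoneID} covers every attribute.
{Aisle, LotNo, ZoneID} is a candidate key since {Aisle, LotNo, ZoneID}⁺ = {Aisle, BinID, ExpiryDate, LotNo, Vendor, Weight, ZoneID} covers every attribute.
Any other superkey properly contains one of these, so there are no further candidate keys.

{Aisle, ExpiryDate, LotNo}, {Aisle, LotNo, ZoneID}, {BinID, LotNo}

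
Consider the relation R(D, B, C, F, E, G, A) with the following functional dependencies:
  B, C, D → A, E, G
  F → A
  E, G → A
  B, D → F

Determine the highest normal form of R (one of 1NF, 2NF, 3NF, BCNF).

Candidate key: {B, C, D}. Prime attributes: {B, C, D}.
F → A: {F}⁺ = {A, F}, which is not all of the attributes, so the left side is not a superkey — BCNF is violated.
F → A has non-prime {A} on the right and a non-superkey on the left, so 3NF fails.
Since {B, D} ⊂ {B, C, D} and {B, D}⁺ ⊇ {A, F} with {A, F} non-prime, there is a partial dependency; 2NF fails.

1NF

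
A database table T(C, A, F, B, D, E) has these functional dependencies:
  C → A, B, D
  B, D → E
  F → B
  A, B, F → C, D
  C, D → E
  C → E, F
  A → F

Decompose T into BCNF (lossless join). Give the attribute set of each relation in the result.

Candidate keys of the original relation: {A}, {C}.
{A, B, C, D, E, F}: {B, D} determines {B, D, E} here but is not a superkey — split on B, D → E, giving {B, D, E} and {A, B, C, D, F}.
{B, D, E} is in BCNF.
{A, B, C, D, F}: {F} determines {B, F} here but is not a superkey — split on F → B, giving {B, F} and {A, C, D, F}.
{B, F} is in BCNF.
{A, C, D, F} is in BCNF.

{A, C, D, F}; {B, D, E}; {B, F}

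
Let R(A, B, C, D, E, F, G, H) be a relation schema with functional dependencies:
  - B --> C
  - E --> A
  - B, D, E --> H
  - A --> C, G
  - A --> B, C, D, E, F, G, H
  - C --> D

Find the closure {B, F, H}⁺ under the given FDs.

{B, C, D, F, H}

Start with {B, F, H}.
B --> C applies; add {C} → now {B, C, F, H}.
C --> D applies; add {D} → now {B, C, D, F, H}.
No further FD applies.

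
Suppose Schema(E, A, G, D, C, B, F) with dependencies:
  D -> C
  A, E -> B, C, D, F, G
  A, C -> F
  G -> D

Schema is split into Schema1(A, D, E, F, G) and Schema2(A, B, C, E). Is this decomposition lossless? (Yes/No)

Yes

The shared attributes are {A, E} and {A, E}⁺ = {A, B, C, D, E, F, G}.
Since Schema1 ⊆ {A, B, C, D, E, F, G}, the intersection is a superkey of Schema1; the decomposition is lossless.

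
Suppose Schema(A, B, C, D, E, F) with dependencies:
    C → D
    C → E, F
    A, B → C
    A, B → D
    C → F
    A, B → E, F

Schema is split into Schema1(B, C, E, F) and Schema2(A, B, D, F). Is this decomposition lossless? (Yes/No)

No

Schema1 ∩ Schema2 = {B, F}; its closure under F is {B, F}.
Neither Schema1 nor Schema2 is contained in that closure, so the decomposition is lossy.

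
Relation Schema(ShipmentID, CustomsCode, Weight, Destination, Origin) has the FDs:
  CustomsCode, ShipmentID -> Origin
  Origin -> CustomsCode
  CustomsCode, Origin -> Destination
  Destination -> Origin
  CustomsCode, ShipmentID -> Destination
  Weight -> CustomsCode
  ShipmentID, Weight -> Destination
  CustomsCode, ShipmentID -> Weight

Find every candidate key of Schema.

No FD produces {ShipmentID}, so it must be in every candidate key.
{CustomsCode, ShipmentID} is a candidate key since {CustomsCode, ShipmentID}⁺ = {CustomsCode, Destination, Origin, ShipmentID, Weight} covers every attribute.
{Destination, ShipmentID} is a candidate key since {Destination, ShipmentID}⁺ = {CustomsCode, Destination, Origin, ShipmentID, Weight} covers every attribute.
{Origin, ShipmentID} is a candidate key since {Origin, ShipmentID}⁺ = {CustomsCode, Destination, Origin, ShipmentID, Weight} covers every attribute.
{ShipmentID, Weight} is a candidate key since {ShipmentID, Weight}⁺ = {CustomsCode, Destination, Origin, ShipmentID, Weight} covers every attribute.
Any other superkey properly contains one of these, so there are no further candidate keys.

{CustomsCode, ShipmentID}, {Destination, ShipmentID}, {Origin, ShipmentID}, {ShipmentID, Weight}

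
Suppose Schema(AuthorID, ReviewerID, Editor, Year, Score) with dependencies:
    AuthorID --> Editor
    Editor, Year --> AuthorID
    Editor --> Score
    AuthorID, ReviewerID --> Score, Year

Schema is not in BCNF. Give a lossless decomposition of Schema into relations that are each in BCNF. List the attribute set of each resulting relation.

{AuthorID, Editor}; {AuthorID, ReviewerID, Year}; {Editor, Score}

Candidate keys of the original relation: {AuthorID, ReviewerID}, {Editor, ReviewerID, Year}.
{AuthorID, Editor, ReviewerID, Score, Year}: {AuthorID} determines {AuthorID, Editor, Score} here but is not a superkey — split on AuthorID --> Editor, Score, giving {AuthorID, Editor, Score} and {AuthorID, ReviewerID, Year}.
{AuthorID, Editor, Score}: {Editor} determines {Editor, Score} here but is not a superkey — split on Editor --> Score, giving {Editor, Score} and {AuthorID, Editor}.
{Editor, Score} has no BCNF violation.
{AuthorID, Editor} has no BCNF violation.
{AuthorID, ReviewerID, Year} has no BCNF violation.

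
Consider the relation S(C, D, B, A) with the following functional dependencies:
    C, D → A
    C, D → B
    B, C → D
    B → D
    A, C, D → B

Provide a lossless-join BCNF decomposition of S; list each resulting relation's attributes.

{A, B, C}; {B, D}

Candidate keys of the original relation: {B, C}, {C, D}.
{A, B, C, D}: {B} determines {B, D} here but is not a superkey — split on B → D, giving {B, D} and {A, B, C}.
{B, D} is in BCNF.
{A, B, C} is in BCNF.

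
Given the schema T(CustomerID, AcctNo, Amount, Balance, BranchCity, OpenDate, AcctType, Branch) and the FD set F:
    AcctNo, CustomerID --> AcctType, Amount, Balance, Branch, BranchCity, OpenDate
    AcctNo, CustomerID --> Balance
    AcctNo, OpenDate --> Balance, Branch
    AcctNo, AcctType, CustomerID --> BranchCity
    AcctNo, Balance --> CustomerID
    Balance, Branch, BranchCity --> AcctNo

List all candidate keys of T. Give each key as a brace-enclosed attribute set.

{AcctNo, Balance}, {AcctNo, CustomerID}, {AcctNo, OpenDate}, {Balance, Branch, BranchCity}

{AcctNo, Balance}⁺ = {AcctNo, AcctType, Amount, Balance, Branch, BranchCity, CustomerID, OpenDate}, which is every attribute, so {AcctNo, Balance} is a candidate key.
{AcctNo, CustomerID}⁺ = {AcctNo, AcctType, Amount, Balance, Branch, BranchCity, CustomerID, OpenDate}, which is every attribute, so {AcctNo, CustomerID} is a candidate key.
{AcctNo, OpenDate}⁺ = {AcctNo, AcctType, Amount, Balance, Branch, BranchCity, CustomerID, OpenDate}, which is every attribute, so {AcctNo, OpenDate} is a candidate key.
{Balance, Branch, BranchCity}⁺ = {AcctNo, AcctType, Amount, Balance, Branch, BranchCity, CustomerID, OpenDate}, which is every attribute, so {Balance, Branch, BranchCity} is a candidate key.
These are minimal and exhaustive — every other superkey contains one of them.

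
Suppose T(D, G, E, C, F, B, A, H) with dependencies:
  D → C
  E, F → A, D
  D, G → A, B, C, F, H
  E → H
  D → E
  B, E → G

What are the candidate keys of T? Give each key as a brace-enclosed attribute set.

{B, D}⁺ = {A, B, C, D, E, F, G, H}, which is every attribute, so {B, D} is a candidate key.
{D, G}⁺ = {A, B, C, D, E, F, G, H}, which is every attribute, so {D, G} is a candidate key.
{B, E, F}⁺ = {A, B, C, D, E, F, G, H}, which is every attribute, so {B, E, F} is a candidate key.
{E, F, G}⁺ = {A, B, C, D, E, F, G, H}, which is every attribute, so {E, F, G} is a candidate key.
Any other superkey properly contains one of these, so there are no further candidate keys.

{B, D}, {B, E, F}, {D, G}, {E, F, G}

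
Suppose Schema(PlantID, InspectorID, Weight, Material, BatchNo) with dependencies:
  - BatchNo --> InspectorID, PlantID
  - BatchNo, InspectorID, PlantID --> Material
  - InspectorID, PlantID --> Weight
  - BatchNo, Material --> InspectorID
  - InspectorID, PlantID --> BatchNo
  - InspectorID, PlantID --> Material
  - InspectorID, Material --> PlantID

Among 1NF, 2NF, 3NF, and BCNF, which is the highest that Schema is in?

Candidate keys: {BatchNo}, {InspectorID, Material}, {InspectorID, PlantID}. Prime attributes: {BatchNo, InspectorID, Material, PlantID}.
Every FD has a superkey on the left, so the relation is in BCNF.

BCNF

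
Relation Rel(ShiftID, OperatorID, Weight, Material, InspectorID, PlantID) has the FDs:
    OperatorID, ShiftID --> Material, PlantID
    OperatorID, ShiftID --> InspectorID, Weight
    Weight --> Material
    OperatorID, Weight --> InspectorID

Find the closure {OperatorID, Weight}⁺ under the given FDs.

Start with {OperatorID, Weight}.
Weight --> Material applies; add {Material} → now {Material, OperatorID, Weight}.
OperatorID, Weight --> InspectorID applies; add {InspectorID} → now {InspectorID, Material, OperatorID, Weight}.
No further FD applies.

{InspectorID, Material, OperatorID, Weight}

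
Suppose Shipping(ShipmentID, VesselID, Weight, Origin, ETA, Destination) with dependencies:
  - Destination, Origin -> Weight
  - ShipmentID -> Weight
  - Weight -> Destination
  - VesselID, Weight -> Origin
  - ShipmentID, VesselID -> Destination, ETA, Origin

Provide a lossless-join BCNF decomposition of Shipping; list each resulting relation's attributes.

{Destination, ShipmentID}; {Destination, Weight}; {ETA, Origin, ShipmentID, VesselID}; {Origin, Weight}

Candidate key of the original relation: {ShipmentID, VesselID}.
Within {Destination, ETA, Origin, ShipmentID, VesselID, Weight}: {Destination, Origin}⁺ ∩ {Destination, ETA, Origin, ShipmentID, VesselID, Weight} = {Destination, Origin, Weight}, not the whole set, so Destination, Origin -> Weight violates BCNF; decompose into {Destination, Origin, Weight} and {Destination, ETA, Origin, ShipmentID, VesselID}.
Within {Destination, Origin, Weight}: {Weight}⁺ ∩ {Destination, Origin, Weight} = {Destination, Weight}, not the whole set, so Weight -> Destination violates BCNF; decompose into {Destination, Weight} and {Origin, Weight}.
{Destination, Weight} has no BCNF violation.
{Origin, Weight} has no BCNF violation.
Within {Destination, ETA, Origin, ShipmentID, VesselID}: {ShipmentID}⁺ ∩ {Destination, ETA, Origin, ShipmentID, VesselID} = {Destination, ShipmentID}, not the whole set, so ShipmentID -> Destination violates BCNF; decompose into {Destination, ShipmentID} and {ETA, Origin, ShipmentID, VesselID}.
{Destination, ShipmentID} has no BCNF violation.
{ETA, Origin, ShipmentID, VesselID} has no BCNF violation.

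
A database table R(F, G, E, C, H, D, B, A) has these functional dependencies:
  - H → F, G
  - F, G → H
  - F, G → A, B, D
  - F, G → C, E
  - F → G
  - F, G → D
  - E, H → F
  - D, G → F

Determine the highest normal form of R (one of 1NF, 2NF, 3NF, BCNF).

Candidate keys: {D, G}, {F}, {H}. Prime attributes: {D, F, G, H}.
Every FD has a superkey on the left, so the relation is in BCNF.

BCNF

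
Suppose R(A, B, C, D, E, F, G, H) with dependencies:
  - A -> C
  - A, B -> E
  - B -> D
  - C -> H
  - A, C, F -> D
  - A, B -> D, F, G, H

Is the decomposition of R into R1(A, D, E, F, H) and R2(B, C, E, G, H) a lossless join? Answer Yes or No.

R1 ∩ R2 = {E, H}; its closure under F is {E, H}.
The closure covers neither R1 nor R2 entirely; the join is not lossless.

No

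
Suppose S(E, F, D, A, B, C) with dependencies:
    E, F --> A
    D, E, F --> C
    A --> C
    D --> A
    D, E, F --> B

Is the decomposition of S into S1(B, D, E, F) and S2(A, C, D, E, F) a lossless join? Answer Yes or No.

Yes

S1 ∩ S2 = {D, E, F}; its closure under F is {A, B, C, D, E, F}.
S1 is contained in that closure, so S1 ∩ S2 --> S1 holds and the join is lossless.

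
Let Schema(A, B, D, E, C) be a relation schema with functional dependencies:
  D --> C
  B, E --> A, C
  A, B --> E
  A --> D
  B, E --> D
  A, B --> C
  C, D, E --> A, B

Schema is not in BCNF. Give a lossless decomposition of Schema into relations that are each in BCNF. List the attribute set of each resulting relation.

Candidate keys of the original relation: {A, B}, {A, E}, {B, E}, {D, E}.
Within {A, B, C, D, E}: {D}⁺ ∩ {A, B, C, D, E} = {C, D}, not the whole set, so D --> C violates BCNF; decompose into {C, D} and {A, B, D, E}.
{C, D} is in BCNF.
Within {A, B, D, E}: {A}⁺ ∩ {A, B, D, E} = {A, D}, not the whole set, so A --> D violates BCNF; decompose into {A, D} and {A, B, E}.
{A, D} is in BCNF.
{A, B, E} is in BCNF.

{A, B, E}; {A, D}; {C, D}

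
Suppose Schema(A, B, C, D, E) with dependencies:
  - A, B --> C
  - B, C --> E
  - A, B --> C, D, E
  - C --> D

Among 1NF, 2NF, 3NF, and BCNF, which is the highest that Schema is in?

Candidate key: {A, B}. Prime attributes: {A, B}.
For B, C --> E we have {B, C}⁺ = {B, C, D, E}; {B, C} is not a superkey, so BCNF fails.
B, C --> E has non-prime {E} on the right and a non-superkey on the left, so 3NF fails.
No proper subset of a key has a non-prime attribute in its closure, so there is no partial dependency; 2NF holds.

2NF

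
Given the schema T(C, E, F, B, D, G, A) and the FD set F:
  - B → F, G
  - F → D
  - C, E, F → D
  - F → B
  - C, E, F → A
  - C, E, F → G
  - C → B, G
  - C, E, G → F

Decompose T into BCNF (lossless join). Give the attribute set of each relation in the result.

{A, C, E}; {B, C}; {B, D, F, G}

Candidate key of the original relation: {C, E}.
Within {A, B, C, D, E, F, G}: {B}⁺ ∩ {A, B, C, D, E, F, G} = {B, D, F, G}, not the whole set, so B → D, F, G violates BCNF; decompose into {B, D, F, G} and {A, B, C, E}.
{B, D, F, G}: every determinant is a superkey — BCNF.
Within {A, B, C, E}: {C}⁺ ∩ {A, B, C, E} = {B, C}, not the whole set, so C → B violates BCNF; decompose into {B, C} and {A, C, E}.
{B, C}: every determinant is a superkey — BCNF.
{A, C, E}: every determinant is a superkey — BCNF.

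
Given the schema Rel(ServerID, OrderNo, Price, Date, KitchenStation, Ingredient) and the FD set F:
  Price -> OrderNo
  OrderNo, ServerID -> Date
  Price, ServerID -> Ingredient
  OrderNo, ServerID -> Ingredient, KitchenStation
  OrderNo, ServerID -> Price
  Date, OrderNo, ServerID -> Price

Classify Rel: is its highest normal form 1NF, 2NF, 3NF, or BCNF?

Candidate keys: {OrderNo, ServerID}, {Price, ServerID}. Prime attributes: {OrderNo, Price, ServerID}.
Price -> OrderNo: {Price}⁺ = {OrderNo, Price}, which is not all of the attributes, so the left side is not a superkey — BCNF is violated.
But every attribute on its right side ({OrderNo}) is prime, and the same holds for every other non-superkey FD, so 3NF still holds.

3NF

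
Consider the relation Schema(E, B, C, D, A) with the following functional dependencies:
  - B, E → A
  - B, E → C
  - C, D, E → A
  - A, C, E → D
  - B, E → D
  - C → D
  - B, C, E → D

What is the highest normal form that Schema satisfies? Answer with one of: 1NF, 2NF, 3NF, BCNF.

2NF

Candidate key: {B, E}. Prime attributes: {B, E}.
C, D, E → A breaks BCNF: {C, D, E}⁺ = {A, C, D, E}, so {C, D, E} is not a superkey.
C, D, E → A has non-prime {A} on the right and a non-superkey on the left, so 3NF fails.
No non-prime attribute depends on a proper subset of any candidate key, so 2NF holds.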